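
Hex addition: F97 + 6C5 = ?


Align and add column by column (LSB to MSB, each column mod 16 with carry):
  0F97
+ 06C5
  ----
  col 0: 7(7) + 5(5) + 0 (carry in) = 12 → C(12), carry out 0
  col 1: 9(9) + C(12) + 0 (carry in) = 21 → 5(5), carry out 1
  col 2: F(15) + 6(6) + 1 (carry in) = 22 → 6(6), carry out 1
  col 3: 0(0) + 0(0) + 1 (carry in) = 1 → 1(1), carry out 0
Reading digits MSB→LSB: 165C
Strip leading zeros: 165C
= 0x165C


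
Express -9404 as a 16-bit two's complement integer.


Original: 0010010010111100
Step 1 - Invert all bits: 1101101101000011
Step 2 - Add 1: 1101101101000011 + 1
= 1101101101000100 (represents -9404)


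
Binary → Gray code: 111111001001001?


Binary: 111111001001001
Gray code: G = B XOR (B >> 1)
B >> 1 = 011111100100100
111111001001001 XOR 011111100100100:
  1 XOR 0 = 1
  1 XOR 1 = 0
  1 XOR 1 = 0
  1 XOR 1 = 0
  1 XOR 1 = 0
  1 XOR 1 = 0
  0 XOR 1 = 1
  0 XOR 0 = 0
  1 XOR 0 = 1
  0 XOR 1 = 1
  0 XOR 0 = 0
  1 XOR 0 = 1
  0 XOR 1 = 1
  0 XOR 0 = 0
  1 XOR 0 = 1
= 100000101101101


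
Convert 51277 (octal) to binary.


Each octal digit → 3 binary bits:
  5 = 101
  1 = 001
  2 = 010
  7 = 111
  7 = 111
Concatenate: 101 001 010 111 111
= 101001010111111


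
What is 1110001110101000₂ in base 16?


Group into 4-bit nibbles: 1110001110101000
  1110 = E
  0011 = 3
  1010 = A
  1000 = 8
= 0xE3A8


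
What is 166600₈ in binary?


Each octal digit → 3 binary bits:
  1 = 001
  6 = 110
  6 = 110
  6 = 110
  0 = 000
  0 = 000
Concatenate: 001 110 110 110 000 000
= 001110110110000000


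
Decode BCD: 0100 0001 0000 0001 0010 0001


Each 4-bit group → digit:
  0100 → 4
  0001 → 1
  0000 → 0
  0001 → 1
  0010 → 2
  0001 → 1
= 410121


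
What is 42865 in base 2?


Divide by 2 repeatedly:
42865 ÷ 2 = 21432 remainder 1
21432 ÷ 2 = 10716 remainder 0
10716 ÷ 2 = 5358 remainder 0
5358 ÷ 2 = 2679 remainder 0
2679 ÷ 2 = 1339 remainder 1
1339 ÷ 2 = 669 remainder 1
669 ÷ 2 = 334 remainder 1
334 ÷ 2 = 167 remainder 0
167 ÷ 2 = 83 remainder 1
83 ÷ 2 = 41 remainder 1
41 ÷ 2 = 20 remainder 1
20 ÷ 2 = 10 remainder 0
10 ÷ 2 = 5 remainder 0
5 ÷ 2 = 2 remainder 1
2 ÷ 2 = 1 remainder 0
1 ÷ 2 = 0 remainder 1
Reading remainders bottom-up:
= 1010011101110001


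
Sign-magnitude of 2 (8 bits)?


Sign bit: 0 (positive)
Magnitude: 2 = 0000010
= 00000010


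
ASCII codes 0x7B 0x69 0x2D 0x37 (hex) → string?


Codes (hex): 0x7B 0x69 0x2D 0x37
Per-code ASCII lookup:
  0x7B = 123  (special character) → '{'
  0x69 = 105  (range 97-122: lowercase, 105 - 97 = 8) → 'i'
  0x2D = 45  (special character) → '-'
  0x37 = 55  (range 48-57: digits, 55 - 48 = 7) → '7'
= '{i-7'


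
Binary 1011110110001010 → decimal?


Positional values:
Bit 1: 1 × 2^1 = 2
Bit 3: 1 × 2^3 = 8
Bit 7: 1 × 2^7 = 128
Bit 8: 1 × 2^8 = 256
Bit 10: 1 × 2^10 = 1024
Bit 11: 1 × 2^11 = 2048
Bit 12: 1 × 2^12 = 4096
Bit 13: 1 × 2^13 = 8192
Bit 15: 1 × 2^15 = 32768
Sum = 2 + 8 + 128 + 256 + 1024 + 2048 + 4096 + 8192 + 32768
= 48522


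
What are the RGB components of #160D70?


Hex: #160D70
R = 16₁₆ = 22
G = 0D₁₆ = 13
B = 70₁₆ = 112
= RGB(22, 13, 112)


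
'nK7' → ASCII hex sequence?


String: 'nK7'  (3 characters)
Per-character ASCII lookup:
  'n': lowercase starts at 97: 'n' = 97 + 13 = 110 → 0x6E
  'K': uppercase starts at 65: 'K' = 65 + 10 = 75 → 0x4B
  '7': digits start at 48: '7' = 48 + 7 = 55 → 0x37
= 0x6E 0x4B 0x37


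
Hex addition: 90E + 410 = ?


Align and add column by column (LSB to MSB, each column mod 16 with carry):
  090E
+ 0410
  ----
  col 0: E(14) + 0(0) + 0 (carry in) = 14 → E(14), carry out 0
  col 1: 0(0) + 1(1) + 0 (carry in) = 1 → 1(1), carry out 0
  col 2: 9(9) + 4(4) + 0 (carry in) = 13 → D(13), carry out 0
  col 3: 0(0) + 0(0) + 0 (carry in) = 0 → 0(0), carry out 0
Reading digits MSB→LSB: 0D1E
Strip leading zeros: D1E
= 0xD1E


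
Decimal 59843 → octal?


Divide by 8 repeatedly:
59843 ÷ 8 = 7480 remainder 3
7480 ÷ 8 = 935 remainder 0
935 ÷ 8 = 116 remainder 7
116 ÷ 8 = 14 remainder 4
14 ÷ 8 = 1 remainder 6
1 ÷ 8 = 0 remainder 1
Reading remainders bottom-up:
= 0o164703


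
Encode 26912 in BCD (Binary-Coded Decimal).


Each digit → 4-bit binary:
  2 → 0010
  6 → 0110
  9 → 1001
  1 → 0001
  2 → 0010
= 0010 0110 1001 0001 0010


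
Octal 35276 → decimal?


Positional values:
Position 0: 6 × 8^0 = 6
Position 1: 7 × 8^1 = 56
Position 2: 2 × 8^2 = 128
Position 3: 5 × 8^3 = 2560
Position 4: 3 × 8^4 = 12288
Sum = 6 + 56 + 128 + 2560 + 12288
= 15038


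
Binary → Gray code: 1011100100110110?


Binary: 1011100100110110
Gray code: G = B XOR (B >> 1)
B >> 1 = 0101110010011011
1011100100110110 XOR 0101110010011011:
  1 XOR 0 = 1
  0 XOR 1 = 1
  1 XOR 0 = 1
  1 XOR 1 = 0
  1 XOR 1 = 0
  0 XOR 1 = 1
  0 XOR 0 = 0
  1 XOR 0 = 1
  0 XOR 1 = 1
  0 XOR 0 = 0
  1 XOR 0 = 1
  1 XOR 1 = 0
  0 XOR 1 = 1
  1 XOR 0 = 1
  1 XOR 1 = 0
  0 XOR 1 = 1
= 1110010110101101


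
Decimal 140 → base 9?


Divide by 9 repeatedly:
140 ÷ 9 = 15 remainder 5
15 ÷ 9 = 1 remainder 6
1 ÷ 9 = 0 remainder 1
Reading remainders bottom-up:
= 165


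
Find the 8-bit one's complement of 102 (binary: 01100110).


Original: 01100110
Invert all bits:
  bit 0: 0 → 1
  bit 1: 1 → 0
  bit 2: 1 → 0
  bit 3: 0 → 1
  bit 4: 0 → 1
  bit 5: 1 → 0
  bit 6: 1 → 0
  bit 7: 0 → 1
= 10011001


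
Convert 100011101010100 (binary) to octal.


Group into 3-bit groups: 100011101010100
  100 = 4
  011 = 3
  101 = 5
  010 = 2
  100 = 4
= 0o43524


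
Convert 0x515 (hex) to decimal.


Positional values:
Position 0: 5 × 16^0 = 5 × 1 = 5
Position 1: 1 × 16^1 = 1 × 16 = 16
Position 2: 5 × 16^2 = 5 × 256 = 1280
Sum = 5 + 16 + 1280
= 1301


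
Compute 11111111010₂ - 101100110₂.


Align and subtract column by column (LSB to MSB, borrowing when needed):
  11111111010
- 00101100110
  -----------
  col 0: (0 - 0 borrow-in) - 0 → 0 - 0 = 0, borrow out 0
  col 1: (1 - 0 borrow-in) - 1 → 1 - 1 = 0, borrow out 0
  col 2: (0 - 0 borrow-in) - 1 → borrow from next column: (0+2) - 1 = 1, borrow out 1
  col 3: (1 - 1 borrow-in) - 0 → 0 - 0 = 0, borrow out 0
  col 4: (1 - 0 borrow-in) - 0 → 1 - 0 = 1, borrow out 0
  col 5: (1 - 0 borrow-in) - 1 → 1 - 1 = 0, borrow out 0
  col 6: (1 - 0 borrow-in) - 1 → 1 - 1 = 0, borrow out 0
  col 7: (1 - 0 borrow-in) - 0 → 1 - 0 = 1, borrow out 0
  col 8: (1 - 0 borrow-in) - 1 → 1 - 1 = 0, borrow out 0
  col 9: (1 - 0 borrow-in) - 0 → 1 - 0 = 1, borrow out 0
  col 10: (1 - 0 borrow-in) - 0 → 1 - 0 = 1, borrow out 0
Reading bits MSB→LSB: 11010010100
Strip leading zeros: 11010010100
= 11010010100


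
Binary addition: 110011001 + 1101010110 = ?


Align and add column by column (LSB to MSB, carry propagating):
  00110011001
+ 01101010110
  -----------
  col 0: 1 + 0 + 0 (carry in) = 1 → bit 1, carry out 0
  col 1: 0 + 1 + 0 (carry in) = 1 → bit 1, carry out 0
  col 2: 0 + 1 + 0 (carry in) = 1 → bit 1, carry out 0
  col 3: 1 + 0 + 0 (carry in) = 1 → bit 1, carry out 0
  col 4: 1 + 1 + 0 (carry in) = 2 → bit 0, carry out 1
  col 5: 0 + 0 + 1 (carry in) = 1 → bit 1, carry out 0
  col 6: 0 + 1 + 0 (carry in) = 1 → bit 1, carry out 0
  col 7: 1 + 0 + 0 (carry in) = 1 → bit 1, carry out 0
  col 8: 1 + 1 + 0 (carry in) = 2 → bit 0, carry out 1
  col 9: 0 + 1 + 1 (carry in) = 2 → bit 0, carry out 1
  col 10: 0 + 0 + 1 (carry in) = 1 → bit 1, carry out 0
Reading bits MSB→LSB: 10011101111
Strip leading zeros: 10011101111
= 10011101111


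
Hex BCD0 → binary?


Each hex digit → 4 binary bits:
  B = 1011
  C = 1100
  D = 1101
  0 = 0000
Concatenate: 1011 1100 1101 0000
= 1011110011010000


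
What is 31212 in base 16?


Divide by 16 repeatedly:
31212 ÷ 16 = 1950 remainder 12 (C)
1950 ÷ 16 = 121 remainder 14 (E)
121 ÷ 16 = 7 remainder 9 (9)
7 ÷ 16 = 0 remainder 7 (7)
Reading remainders bottom-up:
= 0x79EC


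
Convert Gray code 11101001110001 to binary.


Gray code: 11101001110001
MSB stays the same: 1
Each subsequent bit = prev_binary XOR current_gray:
  B[1] = 1 XOR 1 = 0
  B[2] = 0 XOR 1 = 1
  B[3] = 1 XOR 0 = 1
  B[4] = 1 XOR 1 = 0
  B[5] = 0 XOR 0 = 0
  B[6] = 0 XOR 0 = 0
  B[7] = 0 XOR 1 = 1
  B[8] = 1 XOR 1 = 0
  B[9] = 0 XOR 1 = 1
  B[10] = 1 XOR 0 = 1
  B[11] = 1 XOR 0 = 1
  B[12] = 1 XOR 0 = 1
  B[13] = 1 XOR 1 = 0
= 10110001011110 (11358 decimal)


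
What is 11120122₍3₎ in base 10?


Positional values (base 3):
  2 × 3^0 = 2 × 1 = 2
  2 × 3^1 = 2 × 3 = 6
  1 × 3^2 = 1 × 9 = 9
  0 × 3^3 = 0 × 27 = 0
  2 × 3^4 = 2 × 81 = 162
  1 × 3^5 = 1 × 243 = 243
  1 × 3^6 = 1 × 729 = 729
  1 × 3^7 = 1 × 2187 = 2187
Sum = 2 + 6 + 9 + 0 + 162 + 243 + 729 + 2187
= 3338


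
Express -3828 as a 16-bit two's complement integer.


Original: 0000111011110100
Step 1 - Invert all bits: 1111000100001011
Step 2 - Add 1: 1111000100001011 + 1
= 1111000100001100 (represents -3828)


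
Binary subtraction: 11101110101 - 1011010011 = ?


Align and subtract column by column (LSB to MSB, borrowing when needed):
  11101110101
- 01011010011
  -----------
  col 0: (1 - 0 borrow-in) - 1 → 1 - 1 = 0, borrow out 0
  col 1: (0 - 0 borrow-in) - 1 → borrow from next column: (0+2) - 1 = 1, borrow out 1
  col 2: (1 - 1 borrow-in) - 0 → 0 - 0 = 0, borrow out 0
  col 3: (0 - 0 borrow-in) - 0 → 0 - 0 = 0, borrow out 0
  col 4: (1 - 0 borrow-in) - 1 → 1 - 1 = 0, borrow out 0
  col 5: (1 - 0 borrow-in) - 0 → 1 - 0 = 1, borrow out 0
  col 6: (1 - 0 borrow-in) - 1 → 1 - 1 = 0, borrow out 0
  col 7: (0 - 0 borrow-in) - 1 → borrow from next column: (0+2) - 1 = 1, borrow out 1
  col 8: (1 - 1 borrow-in) - 0 → 0 - 0 = 0, borrow out 0
  col 9: (1 - 0 borrow-in) - 1 → 1 - 1 = 0, borrow out 0
  col 10: (1 - 0 borrow-in) - 0 → 1 - 0 = 1, borrow out 0
Reading bits MSB→LSB: 10010100010
Strip leading zeros: 10010100010
= 10010100010


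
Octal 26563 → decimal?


Positional values:
Position 0: 3 × 8^0 = 3
Position 1: 6 × 8^1 = 48
Position 2: 5 × 8^2 = 320
Position 3: 6 × 8^3 = 3072
Position 4: 2 × 8^4 = 8192
Sum = 3 + 48 + 320 + 3072 + 8192
= 11635


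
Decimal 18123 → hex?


Divide by 16 repeatedly:
18123 ÷ 16 = 1132 remainder 11 (B)
1132 ÷ 16 = 70 remainder 12 (C)
70 ÷ 16 = 4 remainder 6 (6)
4 ÷ 16 = 0 remainder 4 (4)
Reading remainders bottom-up:
= 0x46CB


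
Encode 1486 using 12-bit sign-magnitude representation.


Sign bit: 0 (positive)
Magnitude: 1486 = 10111001110
= 010111001110


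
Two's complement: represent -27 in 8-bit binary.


Original: 00011011
Step 1 - Invert all bits: 11100100
Step 2 - Add 1: 11100100 + 1
= 11100101 (represents -27)


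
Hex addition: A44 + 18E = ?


Align and add column by column (LSB to MSB, each column mod 16 with carry):
  0A44
+ 018E
  ----
  col 0: 4(4) + E(14) + 0 (carry in) = 18 → 2(2), carry out 1
  col 1: 4(4) + 8(8) + 1 (carry in) = 13 → D(13), carry out 0
  col 2: A(10) + 1(1) + 0 (carry in) = 11 → B(11), carry out 0
  col 3: 0(0) + 0(0) + 0 (carry in) = 0 → 0(0), carry out 0
Reading digits MSB→LSB: 0BD2
Strip leading zeros: BD2
= 0xBD2


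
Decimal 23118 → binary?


Divide by 2 repeatedly:
23118 ÷ 2 = 11559 remainder 0
11559 ÷ 2 = 5779 remainder 1
5779 ÷ 2 = 2889 remainder 1
2889 ÷ 2 = 1444 remainder 1
1444 ÷ 2 = 722 remainder 0
722 ÷ 2 = 361 remainder 0
361 ÷ 2 = 180 remainder 1
180 ÷ 2 = 90 remainder 0
90 ÷ 2 = 45 remainder 0
45 ÷ 2 = 22 remainder 1
22 ÷ 2 = 11 remainder 0
11 ÷ 2 = 5 remainder 1
5 ÷ 2 = 2 remainder 1
2 ÷ 2 = 1 remainder 0
1 ÷ 2 = 0 remainder 1
Reading remainders bottom-up:
= 101101001001110


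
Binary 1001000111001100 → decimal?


Positional values:
Bit 2: 1 × 2^2 = 4
Bit 3: 1 × 2^3 = 8
Bit 6: 1 × 2^6 = 64
Bit 7: 1 × 2^7 = 128
Bit 8: 1 × 2^8 = 256
Bit 12: 1 × 2^12 = 4096
Bit 15: 1 × 2^15 = 32768
Sum = 4 + 8 + 64 + 128 + 256 + 4096 + 32768
= 37324


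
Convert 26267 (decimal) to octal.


Divide by 8 repeatedly:
26267 ÷ 8 = 3283 remainder 3
3283 ÷ 8 = 410 remainder 3
410 ÷ 8 = 51 remainder 2
51 ÷ 8 = 6 remainder 3
6 ÷ 8 = 0 remainder 6
Reading remainders bottom-up:
= 0o63233


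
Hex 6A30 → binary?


Each hex digit → 4 binary bits:
  6 = 0110
  A = 1010
  3 = 0011
  0 = 0000
Concatenate: 0110 1010 0011 0000
= 0110101000110000


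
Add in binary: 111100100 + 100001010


Align and add column by column (LSB to MSB, carry propagating):
  0111100100
+ 0100001010
  ----------
  col 0: 0 + 0 + 0 (carry in) = 0 → bit 0, carry out 0
  col 1: 0 + 1 + 0 (carry in) = 1 → bit 1, carry out 0
  col 2: 1 + 0 + 0 (carry in) = 1 → bit 1, carry out 0
  col 3: 0 + 1 + 0 (carry in) = 1 → bit 1, carry out 0
  col 4: 0 + 0 + 0 (carry in) = 0 → bit 0, carry out 0
  col 5: 1 + 0 + 0 (carry in) = 1 → bit 1, carry out 0
  col 6: 1 + 0 + 0 (carry in) = 1 → bit 1, carry out 0
  col 7: 1 + 0 + 0 (carry in) = 1 → bit 1, carry out 0
  col 8: 1 + 1 + 0 (carry in) = 2 → bit 0, carry out 1
  col 9: 0 + 0 + 1 (carry in) = 1 → bit 1, carry out 0
Reading bits MSB→LSB: 1011101110
Strip leading zeros: 1011101110
= 1011101110


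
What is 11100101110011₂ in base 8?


Group into 3-bit groups: 011100101110011
  011 = 3
  100 = 4
  101 = 5
  110 = 6
  011 = 3
= 0o34563


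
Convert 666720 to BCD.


Each digit → 4-bit binary:
  6 → 0110
  6 → 0110
  6 → 0110
  7 → 0111
  2 → 0010
  0 → 0000
= 0110 0110 0110 0111 0010 0000


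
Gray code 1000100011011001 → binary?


Gray code: 1000100011011001
MSB stays the same: 1
Each subsequent bit = prev_binary XOR current_gray:
  B[1] = 1 XOR 0 = 1
  B[2] = 1 XOR 0 = 1
  B[3] = 1 XOR 0 = 1
  B[4] = 1 XOR 1 = 0
  B[5] = 0 XOR 0 = 0
  B[6] = 0 XOR 0 = 0
  B[7] = 0 XOR 0 = 0
  B[8] = 0 XOR 1 = 1
  B[9] = 1 XOR 1 = 0
  B[10] = 0 XOR 0 = 0
  B[11] = 0 XOR 1 = 1
  B[12] = 1 XOR 1 = 0
  B[13] = 0 XOR 0 = 0
  B[14] = 0 XOR 0 = 0
  B[15] = 0 XOR 1 = 1
= 1111000010010001 (61585 decimal)


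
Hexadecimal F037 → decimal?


Positional values:
Position 0: 7 × 16^0 = 7 × 1 = 7
Position 1: 3 × 16^1 = 3 × 16 = 48
Position 2: 0 × 16^2 = 0 × 256 = 0
Position 3: F × 16^3 = 15 × 4096 = 61440
Sum = 7 + 48 + 0 + 61440
= 61495


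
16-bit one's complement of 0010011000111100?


Original: 0010011000111100
Invert all bits:
  bit 0: 0 → 1
  bit 1: 0 → 1
  bit 2: 1 → 0
  bit 3: 0 → 1
  bit 4: 0 → 1
  bit 5: 1 → 0
  bit 6: 1 → 0
  bit 7: 0 → 1
  bit 8: 0 → 1
  bit 9: 0 → 1
  bit 10: 1 → 0
  bit 11: 1 → 0
  bit 12: 1 → 0
  bit 13: 1 → 0
  bit 14: 0 → 1
  bit 15: 0 → 1
= 1101100111000011


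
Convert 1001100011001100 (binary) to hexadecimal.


Group into 4-bit nibbles: 1001100011001100
  1001 = 9
  1000 = 8
  1100 = C
  1100 = C
= 0x98CC


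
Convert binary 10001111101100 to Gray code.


Binary: 10001111101100
Gray code: G = B XOR (B >> 1)
B >> 1 = 01000111110110
10001111101100 XOR 01000111110110:
  1 XOR 0 = 1
  0 XOR 1 = 1
  0 XOR 0 = 0
  0 XOR 0 = 0
  1 XOR 0 = 1
  1 XOR 1 = 0
  1 XOR 1 = 0
  1 XOR 1 = 0
  1 XOR 1 = 0
  0 XOR 1 = 1
  1 XOR 0 = 1
  1 XOR 1 = 0
  0 XOR 1 = 1
  0 XOR 0 = 0
= 11001000011010


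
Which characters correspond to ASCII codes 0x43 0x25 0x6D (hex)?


Codes (hex): 0x43 0x25 0x6D
Per-code ASCII lookup:
  0x43 = 67  (range 65-90: uppercase, 67 - 65 = 2) → 'C'
  0x25 = 37  (special character) → '%'
  0x6D = 109  (range 97-122: lowercase, 109 - 97 = 12) → 'm'
= 'C%m'


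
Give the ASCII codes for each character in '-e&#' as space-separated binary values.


String: '-e&#'  (4 characters)
Per-character ASCII lookup:
  '-': special character: '-' = 45 → 101101
  'e': lowercase starts at 97: 'e' = 97 + 4 = 101 → 1100101
  '&': special character: '&' = 38 → 100110
  '#': special character: '#' = 35 → 100011
= 101101 1100101 100110 100011


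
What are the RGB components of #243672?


Hex: #243672
R = 24₁₆ = 36
G = 36₁₆ = 54
B = 72₁₆ = 114
= RGB(36, 54, 114)


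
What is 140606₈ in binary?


Each octal digit → 3 binary bits:
  1 = 001
  4 = 100
  0 = 000
  6 = 110
  0 = 000
  6 = 110
Concatenate: 001 100 000 110 000 110
= 001100000110000110


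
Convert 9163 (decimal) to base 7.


Divide by 7 repeatedly:
9163 ÷ 7 = 1309 remainder 0
1309 ÷ 7 = 187 remainder 0
187 ÷ 7 = 26 remainder 5
26 ÷ 7 = 3 remainder 5
3 ÷ 7 = 0 remainder 3
Reading remainders bottom-up:
= 35500


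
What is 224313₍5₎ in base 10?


Positional values (base 5):
  3 × 5^0 = 3 × 1 = 3
  1 × 5^1 = 1 × 5 = 5
  3 × 5^2 = 3 × 25 = 75
  4 × 5^3 = 4 × 125 = 500
  2 × 5^4 = 2 × 625 = 1250
  2 × 5^5 = 2 × 3125 = 6250
Sum = 3 + 5 + 75 + 500 + 1250 + 6250
= 8083


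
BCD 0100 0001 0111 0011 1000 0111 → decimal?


Each 4-bit group → digit:
  0100 → 4
  0001 → 1
  0111 → 7
  0011 → 3
  1000 → 8
  0111 → 7
= 417387


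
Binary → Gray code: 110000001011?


Binary: 110000001011
Gray code: G = B XOR (B >> 1)
B >> 1 = 011000000101
110000001011 XOR 011000000101:
  1 XOR 0 = 1
  1 XOR 1 = 0
  0 XOR 1 = 1
  0 XOR 0 = 0
  0 XOR 0 = 0
  0 XOR 0 = 0
  0 XOR 0 = 0
  0 XOR 0 = 0
  1 XOR 0 = 1
  0 XOR 1 = 1
  1 XOR 0 = 1
  1 XOR 1 = 0
= 101000001110


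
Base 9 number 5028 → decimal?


Positional values (base 9):
  8 × 9^0 = 8 × 1 = 8
  2 × 9^1 = 2 × 9 = 18
  0 × 9^2 = 0 × 81 = 0
  5 × 9^3 = 5 × 729 = 3645
Sum = 8 + 18 + 0 + 3645
= 3671


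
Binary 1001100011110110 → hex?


Group into 4-bit nibbles: 1001100011110110
  1001 = 9
  1000 = 8
  1111 = F
  0110 = 6
= 0x98F6


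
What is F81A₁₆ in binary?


Each hex digit → 4 binary bits:
  F = 1111
  8 = 1000
  1 = 0001
  A = 1010
Concatenate: 1111 1000 0001 1010
= 1111100000011010


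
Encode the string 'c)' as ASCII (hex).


String: 'c)'  (2 characters)
Per-character ASCII lookup:
  'c': lowercase starts at 97: 'c' = 97 + 2 = 99 → 0x63
  ')': special character: ')' = 41 → 0x29
= 0x63 0x29


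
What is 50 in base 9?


Divide by 9 repeatedly:
50 ÷ 9 = 5 remainder 5
5 ÷ 9 = 0 remainder 5
Reading remainders bottom-up:
= 55


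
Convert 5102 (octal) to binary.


Each octal digit → 3 binary bits:
  5 = 101
  1 = 001
  0 = 000
  2 = 010
Concatenate: 101 001 000 010
= 101001000010


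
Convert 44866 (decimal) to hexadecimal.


Divide by 16 repeatedly:
44866 ÷ 16 = 2804 remainder 2 (2)
2804 ÷ 16 = 175 remainder 4 (4)
175 ÷ 16 = 10 remainder 15 (F)
10 ÷ 16 = 0 remainder 10 (A)
Reading remainders bottom-up:
= 0xAF42


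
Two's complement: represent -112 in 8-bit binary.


Original: 01110000
Step 1 - Invert all bits: 10001111
Step 2 - Add 1: 10001111 + 1
= 10010000 (represents -112)


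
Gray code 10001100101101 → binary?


Gray code: 10001100101101
MSB stays the same: 1
Each subsequent bit = prev_binary XOR current_gray:
  B[1] = 1 XOR 0 = 1
  B[2] = 1 XOR 0 = 1
  B[3] = 1 XOR 0 = 1
  B[4] = 1 XOR 1 = 0
  B[5] = 0 XOR 1 = 1
  B[6] = 1 XOR 0 = 1
  B[7] = 1 XOR 0 = 1
  B[8] = 1 XOR 1 = 0
  B[9] = 0 XOR 0 = 0
  B[10] = 0 XOR 1 = 1
  B[11] = 1 XOR 1 = 0
  B[12] = 0 XOR 0 = 0
  B[13] = 0 XOR 1 = 1
= 11110111001001 (15817 decimal)


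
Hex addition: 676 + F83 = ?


Align and add column by column (LSB to MSB, each column mod 16 with carry):
  0676
+ 0F83
  ----
  col 0: 6(6) + 3(3) + 0 (carry in) = 9 → 9(9), carry out 0
  col 1: 7(7) + 8(8) + 0 (carry in) = 15 → F(15), carry out 0
  col 2: 6(6) + F(15) + 0 (carry in) = 21 → 5(5), carry out 1
  col 3: 0(0) + 0(0) + 1 (carry in) = 1 → 1(1), carry out 0
Reading digits MSB→LSB: 15F9
Strip leading zeros: 15F9
= 0x15F9


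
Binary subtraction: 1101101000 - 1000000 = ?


Align and subtract column by column (LSB to MSB, borrowing when needed):
  1101101000
- 0001000000
  ----------
  col 0: (0 - 0 borrow-in) - 0 → 0 - 0 = 0, borrow out 0
  col 1: (0 - 0 borrow-in) - 0 → 0 - 0 = 0, borrow out 0
  col 2: (0 - 0 borrow-in) - 0 → 0 - 0 = 0, borrow out 0
  col 3: (1 - 0 borrow-in) - 0 → 1 - 0 = 1, borrow out 0
  col 4: (0 - 0 borrow-in) - 0 → 0 - 0 = 0, borrow out 0
  col 5: (1 - 0 borrow-in) - 0 → 1 - 0 = 1, borrow out 0
  col 6: (1 - 0 borrow-in) - 1 → 1 - 1 = 0, borrow out 0
  col 7: (0 - 0 borrow-in) - 0 → 0 - 0 = 0, borrow out 0
  col 8: (1 - 0 borrow-in) - 0 → 1 - 0 = 1, borrow out 0
  col 9: (1 - 0 borrow-in) - 0 → 1 - 0 = 1, borrow out 0
Reading bits MSB→LSB: 1100101000
Strip leading zeros: 1100101000
= 1100101000


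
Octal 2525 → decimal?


Positional values:
Position 0: 5 × 8^0 = 5
Position 1: 2 × 8^1 = 16
Position 2: 5 × 8^2 = 320
Position 3: 2 × 8^3 = 1024
Sum = 5 + 16 + 320 + 1024
= 1365


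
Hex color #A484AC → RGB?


Hex: #A484AC
R = A4₁₆ = 164
G = 84₁₆ = 132
B = AC₁₆ = 172
= RGB(164, 132, 172)


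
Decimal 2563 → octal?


Divide by 8 repeatedly:
2563 ÷ 8 = 320 remainder 3
320 ÷ 8 = 40 remainder 0
40 ÷ 8 = 5 remainder 0
5 ÷ 8 = 0 remainder 5
Reading remainders bottom-up:
= 0o5003


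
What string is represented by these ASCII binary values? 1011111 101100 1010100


Codes (binary): 1011111 101100 1010100
Per-code ASCII lookup:
  1011111 = 95  (special character) → '_'
  101100 = 44  (special character) → ','
  1010100 = 84  (range 65-90: uppercase, 84 - 65 = 19) → 'T'
= '_,T'


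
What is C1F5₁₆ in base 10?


Positional values:
Position 0: 5 × 16^0 = 5 × 1 = 5
Position 1: F × 16^1 = 15 × 16 = 240
Position 2: 1 × 16^2 = 1 × 256 = 256
Position 3: C × 16^3 = 12 × 4096 = 49152
Sum = 5 + 240 + 256 + 49152
= 49653


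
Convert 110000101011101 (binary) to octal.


Group into 3-bit groups: 110000101011101
  110 = 6
  000 = 0
  101 = 5
  011 = 3
  101 = 5
= 0o60535


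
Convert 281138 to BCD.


Each digit → 4-bit binary:
  2 → 0010
  8 → 1000
  1 → 0001
  1 → 0001
  3 → 0011
  8 → 1000
= 0010 1000 0001 0001 0011 1000


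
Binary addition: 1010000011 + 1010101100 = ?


Align and add column by column (LSB to MSB, carry propagating):
  01010000011
+ 01010101100
  -----------
  col 0: 1 + 0 + 0 (carry in) = 1 → bit 1, carry out 0
  col 1: 1 + 0 + 0 (carry in) = 1 → bit 1, carry out 0
  col 2: 0 + 1 + 0 (carry in) = 1 → bit 1, carry out 0
  col 3: 0 + 1 + 0 (carry in) = 1 → bit 1, carry out 0
  col 4: 0 + 0 + 0 (carry in) = 0 → bit 0, carry out 0
  col 5: 0 + 1 + 0 (carry in) = 1 → bit 1, carry out 0
  col 6: 0 + 0 + 0 (carry in) = 0 → bit 0, carry out 0
  col 7: 1 + 1 + 0 (carry in) = 2 → bit 0, carry out 1
  col 8: 0 + 0 + 1 (carry in) = 1 → bit 1, carry out 0
  col 9: 1 + 1 + 0 (carry in) = 2 → bit 0, carry out 1
  col 10: 0 + 0 + 1 (carry in) = 1 → bit 1, carry out 0
Reading bits MSB→LSB: 10100101111
Strip leading zeros: 10100101111
= 10100101111


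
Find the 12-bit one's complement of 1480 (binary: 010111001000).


Original: 010111001000
Invert all bits:
  bit 0: 0 → 1
  bit 1: 1 → 0
  bit 2: 0 → 1
  bit 3: 1 → 0
  bit 4: 1 → 0
  bit 5: 1 → 0
  bit 6: 0 → 1
  bit 7: 0 → 1
  bit 8: 1 → 0
  bit 9: 0 → 1
  bit 10: 0 → 1
  bit 11: 0 → 1
= 101000110111


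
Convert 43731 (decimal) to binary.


Divide by 2 repeatedly:
43731 ÷ 2 = 21865 remainder 1
21865 ÷ 2 = 10932 remainder 1
10932 ÷ 2 = 5466 remainder 0
5466 ÷ 2 = 2733 remainder 0
2733 ÷ 2 = 1366 remainder 1
1366 ÷ 2 = 683 remainder 0
683 ÷ 2 = 341 remainder 1
341 ÷ 2 = 170 remainder 1
170 ÷ 2 = 85 remainder 0
85 ÷ 2 = 42 remainder 1
42 ÷ 2 = 21 remainder 0
21 ÷ 2 = 10 remainder 1
10 ÷ 2 = 5 remainder 0
5 ÷ 2 = 2 remainder 1
2 ÷ 2 = 1 remainder 0
1 ÷ 2 = 0 remainder 1
Reading remainders bottom-up:
= 1010101011010011


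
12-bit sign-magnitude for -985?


Sign bit: 1 (negative)
Magnitude: 985 = 01111011001
= 101111011001


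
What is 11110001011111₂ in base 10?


Positional values:
Bit 0: 1 × 2^0 = 1
Bit 1: 1 × 2^1 = 2
Bit 2: 1 × 2^2 = 4
Bit 3: 1 × 2^3 = 8
Bit 4: 1 × 2^4 = 16
Bit 6: 1 × 2^6 = 64
Bit 10: 1 × 2^10 = 1024
Bit 11: 1 × 2^11 = 2048
Bit 12: 1 × 2^12 = 4096
Bit 13: 1 × 2^13 = 8192
Sum = 1 + 2 + 4 + 8 + 16 + 64 + 1024 + 2048 + 4096 + 8192
= 15455


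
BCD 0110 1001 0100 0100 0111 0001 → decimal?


Each 4-bit group → digit:
  0110 → 6
  1001 → 9
  0100 → 4
  0100 → 4
  0111 → 7
  0001 → 1
= 694471


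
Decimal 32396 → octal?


Divide by 8 repeatedly:
32396 ÷ 8 = 4049 remainder 4
4049 ÷ 8 = 506 remainder 1
506 ÷ 8 = 63 remainder 2
63 ÷ 8 = 7 remainder 7
7 ÷ 8 = 0 remainder 7
Reading remainders bottom-up:
= 0o77214


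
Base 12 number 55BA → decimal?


Positional values (base 12):
  A × 12^0 = 10 × 1 = 10
  B × 12^1 = 11 × 12 = 132
  5 × 12^2 = 5 × 144 = 720
  5 × 12^3 = 5 × 1728 = 8640
Sum = 10 + 132 + 720 + 8640
= 9502


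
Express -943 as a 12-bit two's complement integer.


Original: 001110101111
Step 1 - Invert all bits: 110001010000
Step 2 - Add 1: 110001010000 + 1
= 110001010001 (represents -943)


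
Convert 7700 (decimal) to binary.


Divide by 2 repeatedly:
7700 ÷ 2 = 3850 remainder 0
3850 ÷ 2 = 1925 remainder 0
1925 ÷ 2 = 962 remainder 1
962 ÷ 2 = 481 remainder 0
481 ÷ 2 = 240 remainder 1
240 ÷ 2 = 120 remainder 0
120 ÷ 2 = 60 remainder 0
60 ÷ 2 = 30 remainder 0
30 ÷ 2 = 15 remainder 0
15 ÷ 2 = 7 remainder 1
7 ÷ 2 = 3 remainder 1
3 ÷ 2 = 1 remainder 1
1 ÷ 2 = 0 remainder 1
Reading remainders bottom-up:
= 1111000010100


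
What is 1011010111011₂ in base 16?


Group into 4-bit nibbles: 0001011010111011
  0001 = 1
  0110 = 6
  1011 = B
  1011 = B
= 0x16BB


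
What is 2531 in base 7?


Divide by 7 repeatedly:
2531 ÷ 7 = 361 remainder 4
361 ÷ 7 = 51 remainder 4
51 ÷ 7 = 7 remainder 2
7 ÷ 7 = 1 remainder 0
1 ÷ 7 = 0 remainder 1
Reading remainders bottom-up:
= 10244


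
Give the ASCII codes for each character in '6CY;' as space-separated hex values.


String: '6CY;'  (4 characters)
Per-character ASCII lookup:
  '6': digits start at 48: '6' = 48 + 6 = 54 → 0x36
  'C': uppercase starts at 65: 'C' = 65 + 2 = 67 → 0x43
  'Y': uppercase starts at 65: 'Y' = 65 + 24 = 89 → 0x59
  ';': special character: ';' = 59 → 0x3B
= 0x36 0x43 0x59 0x3B


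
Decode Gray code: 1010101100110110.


Gray code: 1010101100110110
MSB stays the same: 1
Each subsequent bit = prev_binary XOR current_gray:
  B[1] = 1 XOR 0 = 1
  B[2] = 1 XOR 1 = 0
  B[3] = 0 XOR 0 = 0
  B[4] = 0 XOR 1 = 1
  B[5] = 1 XOR 0 = 1
  B[6] = 1 XOR 1 = 0
  B[7] = 0 XOR 1 = 1
  B[8] = 1 XOR 0 = 1
  B[9] = 1 XOR 0 = 1
  B[10] = 1 XOR 1 = 0
  B[11] = 0 XOR 1 = 1
  B[12] = 1 XOR 0 = 1
  B[13] = 1 XOR 1 = 0
  B[14] = 0 XOR 1 = 1
  B[15] = 1 XOR 0 = 1
= 1100110111011011 (52699 decimal)


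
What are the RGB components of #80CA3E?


Hex: #80CA3E
R = 80₁₆ = 128
G = CA₁₆ = 202
B = 3E₁₆ = 62
= RGB(128, 202, 62)


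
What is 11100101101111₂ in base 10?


Positional values:
Bit 0: 1 × 2^0 = 1
Bit 1: 1 × 2^1 = 2
Bit 2: 1 × 2^2 = 4
Bit 3: 1 × 2^3 = 8
Bit 5: 1 × 2^5 = 32
Bit 6: 1 × 2^6 = 64
Bit 8: 1 × 2^8 = 256
Bit 11: 1 × 2^11 = 2048
Bit 12: 1 × 2^12 = 4096
Bit 13: 1 × 2^13 = 8192
Sum = 1 + 2 + 4 + 8 + 32 + 64 + 256 + 2048 + 4096 + 8192
= 14703


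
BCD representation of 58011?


Each digit → 4-bit binary:
  5 → 0101
  8 → 1000
  0 → 0000
  1 → 0001
  1 → 0001
= 0101 1000 0000 0001 0001


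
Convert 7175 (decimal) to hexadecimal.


Divide by 16 repeatedly:
7175 ÷ 16 = 448 remainder 7 (7)
448 ÷ 16 = 28 remainder 0 (0)
28 ÷ 16 = 1 remainder 12 (C)
1 ÷ 16 = 0 remainder 1 (1)
Reading remainders bottom-up:
= 0x1C07


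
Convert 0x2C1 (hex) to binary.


Each hex digit → 4 binary bits:
  2 = 0010
  C = 1100
  1 = 0001
Concatenate: 0010 1100 0001
= 001011000001


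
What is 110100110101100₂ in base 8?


Group into 3-bit groups: 110100110101100
  110 = 6
  100 = 4
  110 = 6
  101 = 5
  100 = 4
= 0o64654


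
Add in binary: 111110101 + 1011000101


Align and add column by column (LSB to MSB, carry propagating):
  00111110101
+ 01011000101
  -----------
  col 0: 1 + 1 + 0 (carry in) = 2 → bit 0, carry out 1
  col 1: 0 + 0 + 1 (carry in) = 1 → bit 1, carry out 0
  col 2: 1 + 1 + 0 (carry in) = 2 → bit 0, carry out 1
  col 3: 0 + 0 + 1 (carry in) = 1 → bit 1, carry out 0
  col 4: 1 + 0 + 0 (carry in) = 1 → bit 1, carry out 0
  col 5: 1 + 0 + 0 (carry in) = 1 → bit 1, carry out 0
  col 6: 1 + 1 + 0 (carry in) = 2 → bit 0, carry out 1
  col 7: 1 + 1 + 1 (carry in) = 3 → bit 1, carry out 1
  col 8: 1 + 0 + 1 (carry in) = 2 → bit 0, carry out 1
  col 9: 0 + 1 + 1 (carry in) = 2 → bit 0, carry out 1
  col 10: 0 + 0 + 1 (carry in) = 1 → bit 1, carry out 0
Reading bits MSB→LSB: 10010111010
Strip leading zeros: 10010111010
= 10010111010


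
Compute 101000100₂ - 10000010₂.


Align and subtract column by column (LSB to MSB, borrowing when needed):
  101000100
- 010000010
  ---------
  col 0: (0 - 0 borrow-in) - 0 → 0 - 0 = 0, borrow out 0
  col 1: (0 - 0 borrow-in) - 1 → borrow from next column: (0+2) - 1 = 1, borrow out 1
  col 2: (1 - 1 borrow-in) - 0 → 0 - 0 = 0, borrow out 0
  col 3: (0 - 0 borrow-in) - 0 → 0 - 0 = 0, borrow out 0
  col 4: (0 - 0 borrow-in) - 0 → 0 - 0 = 0, borrow out 0
  col 5: (0 - 0 borrow-in) - 0 → 0 - 0 = 0, borrow out 0
  col 6: (1 - 0 borrow-in) - 0 → 1 - 0 = 1, borrow out 0
  col 7: (0 - 0 borrow-in) - 1 → borrow from next column: (0+2) - 1 = 1, borrow out 1
  col 8: (1 - 1 borrow-in) - 0 → 0 - 0 = 0, borrow out 0
Reading bits MSB→LSB: 011000010
Strip leading zeros: 11000010
= 11000010


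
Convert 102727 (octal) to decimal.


Positional values:
Position 0: 7 × 8^0 = 7
Position 1: 2 × 8^1 = 16
Position 2: 7 × 8^2 = 448
Position 3: 2 × 8^3 = 1024
Position 4: 0 × 8^4 = 0
Position 5: 1 × 8^5 = 32768
Sum = 7 + 16 + 448 + 1024 + 0 + 32768
= 34263


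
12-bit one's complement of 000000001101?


Original: 000000001101
Invert all bits:
  bit 0: 0 → 1
  bit 1: 0 → 1
  bit 2: 0 → 1
  bit 3: 0 → 1
  bit 4: 0 → 1
  bit 5: 0 → 1
  bit 6: 0 → 1
  bit 7: 0 → 1
  bit 8: 1 → 0
  bit 9: 1 → 0
  bit 10: 0 → 1
  bit 11: 1 → 0
= 111111110010


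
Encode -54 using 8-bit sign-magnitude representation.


Sign bit: 1 (negative)
Magnitude: 54 = 0110110
= 10110110


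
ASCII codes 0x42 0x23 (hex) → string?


Codes (hex): 0x42 0x23
Per-code ASCII lookup:
  0x42 = 66  (range 65-90: uppercase, 66 - 65 = 1) → 'B'
  0x23 = 35  (special character) → '#'
= 'B#'


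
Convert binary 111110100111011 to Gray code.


Binary: 111110100111011
Gray code: G = B XOR (B >> 1)
B >> 1 = 011111010011101
111110100111011 XOR 011111010011101:
  1 XOR 0 = 1
  1 XOR 1 = 0
  1 XOR 1 = 0
  1 XOR 1 = 0
  1 XOR 1 = 0
  0 XOR 1 = 1
  1 XOR 0 = 1
  0 XOR 1 = 1
  0 XOR 0 = 0
  1 XOR 0 = 1
  1 XOR 1 = 0
  1 XOR 1 = 0
  0 XOR 1 = 1
  1 XOR 0 = 1
  1 XOR 1 = 0
= 100001110100110


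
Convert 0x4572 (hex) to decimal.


Positional values:
Position 0: 2 × 16^0 = 2 × 1 = 2
Position 1: 7 × 16^1 = 7 × 16 = 112
Position 2: 5 × 16^2 = 5 × 256 = 1280
Position 3: 4 × 16^3 = 4 × 4096 = 16384
Sum = 2 + 112 + 1280 + 16384
= 17778


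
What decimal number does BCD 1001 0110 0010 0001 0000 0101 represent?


Each 4-bit group → digit:
  1001 → 9
  0110 → 6
  0010 → 2
  0001 → 1
  0000 → 0
  0101 → 5
= 962105


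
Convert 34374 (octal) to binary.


Each octal digit → 3 binary bits:
  3 = 011
  4 = 100
  3 = 011
  7 = 111
  4 = 100
Concatenate: 011 100 011 111 100
= 011100011111100


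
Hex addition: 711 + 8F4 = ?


Align and add column by column (LSB to MSB, each column mod 16 with carry):
  0711
+ 08F4
  ----
  col 0: 1(1) + 4(4) + 0 (carry in) = 5 → 5(5), carry out 0
  col 1: 1(1) + F(15) + 0 (carry in) = 16 → 0(0), carry out 1
  col 2: 7(7) + 8(8) + 1 (carry in) = 16 → 0(0), carry out 1
  col 3: 0(0) + 0(0) + 1 (carry in) = 1 → 1(1), carry out 0
Reading digits MSB→LSB: 1005
Strip leading zeros: 1005
= 0x1005


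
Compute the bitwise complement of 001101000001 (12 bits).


Original: 001101000001
Invert all bits:
  bit 0: 0 → 1
  bit 1: 0 → 1
  bit 2: 1 → 0
  bit 3: 1 → 0
  bit 4: 0 → 1
  bit 5: 1 → 0
  bit 6: 0 → 1
  bit 7: 0 → 1
  bit 8: 0 → 1
  bit 9: 0 → 1
  bit 10: 0 → 1
  bit 11: 1 → 0
= 110010111110


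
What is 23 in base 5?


Divide by 5 repeatedly:
23 ÷ 5 = 4 remainder 3
4 ÷ 5 = 0 remainder 4
Reading remainders bottom-up:
= 43


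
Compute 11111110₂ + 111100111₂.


Align and add column by column (LSB to MSB, carry propagating):
  0011111110
+ 0111100111
  ----------
  col 0: 0 + 1 + 0 (carry in) = 1 → bit 1, carry out 0
  col 1: 1 + 1 + 0 (carry in) = 2 → bit 0, carry out 1
  col 2: 1 + 1 + 1 (carry in) = 3 → bit 1, carry out 1
  col 3: 1 + 0 + 1 (carry in) = 2 → bit 0, carry out 1
  col 4: 1 + 0 + 1 (carry in) = 2 → bit 0, carry out 1
  col 5: 1 + 1 + 1 (carry in) = 3 → bit 1, carry out 1
  col 6: 1 + 1 + 1 (carry in) = 3 → bit 1, carry out 1
  col 7: 1 + 1 + 1 (carry in) = 3 → bit 1, carry out 1
  col 8: 0 + 1 + 1 (carry in) = 2 → bit 0, carry out 1
  col 9: 0 + 0 + 1 (carry in) = 1 → bit 1, carry out 0
Reading bits MSB→LSB: 1011100101
Strip leading zeros: 1011100101
= 1011100101


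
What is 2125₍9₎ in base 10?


Positional values (base 9):
  5 × 9^0 = 5 × 1 = 5
  2 × 9^1 = 2 × 9 = 18
  1 × 9^2 = 1 × 81 = 81
  2 × 9^3 = 2 × 729 = 1458
Sum = 5 + 18 + 81 + 1458
= 1562


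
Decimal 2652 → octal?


Divide by 8 repeatedly:
2652 ÷ 8 = 331 remainder 4
331 ÷ 8 = 41 remainder 3
41 ÷ 8 = 5 remainder 1
5 ÷ 8 = 0 remainder 5
Reading remainders bottom-up:
= 0o5134


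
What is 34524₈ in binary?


Each octal digit → 3 binary bits:
  3 = 011
  4 = 100
  5 = 101
  2 = 010
  4 = 100
Concatenate: 011 100 101 010 100
= 011100101010100


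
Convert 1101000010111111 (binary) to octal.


Group into 3-bit groups: 001101000010111111
  001 = 1
  101 = 5
  000 = 0
  010 = 2
  111 = 7
  111 = 7
= 0o150277


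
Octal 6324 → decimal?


Positional values:
Position 0: 4 × 8^0 = 4
Position 1: 2 × 8^1 = 16
Position 2: 3 × 8^2 = 192
Position 3: 6 × 8^3 = 3072
Sum = 4 + 16 + 192 + 3072
= 3284


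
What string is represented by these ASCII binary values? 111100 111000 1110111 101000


Codes (binary): 111100 111000 1110111 101000
Per-code ASCII lookup:
  111100 = 60  (special character) → '<'
  111000 = 56  (range 48-57: digits, 56 - 48 = 8) → '8'
  1110111 = 119  (range 97-122: lowercase, 119 - 97 = 22) → 'w'
  101000 = 40  (special character) → '('
= '<8w('


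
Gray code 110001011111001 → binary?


Gray code: 110001011111001
MSB stays the same: 1
Each subsequent bit = prev_binary XOR current_gray:
  B[1] = 1 XOR 1 = 0
  B[2] = 0 XOR 0 = 0
  B[3] = 0 XOR 0 = 0
  B[4] = 0 XOR 0 = 0
  B[5] = 0 XOR 1 = 1
  B[6] = 1 XOR 0 = 1
  B[7] = 1 XOR 1 = 0
  B[8] = 0 XOR 1 = 1
  B[9] = 1 XOR 1 = 0
  B[10] = 0 XOR 1 = 1
  B[11] = 1 XOR 1 = 0
  B[12] = 0 XOR 0 = 0
  B[13] = 0 XOR 0 = 0
  B[14] = 0 XOR 1 = 1
= 100001101010001 (17233 decimal)


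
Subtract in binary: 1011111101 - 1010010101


Align and subtract column by column (LSB to MSB, borrowing when needed):
  1011111101
- 1010010101
  ----------
  col 0: (1 - 0 borrow-in) - 1 → 1 - 1 = 0, borrow out 0
  col 1: (0 - 0 borrow-in) - 0 → 0 - 0 = 0, borrow out 0
  col 2: (1 - 0 borrow-in) - 1 → 1 - 1 = 0, borrow out 0
  col 3: (1 - 0 borrow-in) - 0 → 1 - 0 = 1, borrow out 0
  col 4: (1 - 0 borrow-in) - 1 → 1 - 1 = 0, borrow out 0
  col 5: (1 - 0 borrow-in) - 0 → 1 - 0 = 1, borrow out 0
  col 6: (1 - 0 borrow-in) - 0 → 1 - 0 = 1, borrow out 0
  col 7: (1 - 0 borrow-in) - 1 → 1 - 1 = 0, borrow out 0
  col 8: (0 - 0 borrow-in) - 0 → 0 - 0 = 0, borrow out 0
  col 9: (1 - 0 borrow-in) - 1 → 1 - 1 = 0, borrow out 0
Reading bits MSB→LSB: 0001101000
Strip leading zeros: 1101000
= 1101000


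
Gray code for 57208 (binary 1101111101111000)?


Binary: 1101111101111000
Gray code: G = B XOR (B >> 1)
B >> 1 = 0110111110111100
1101111101111000 XOR 0110111110111100:
  1 XOR 0 = 1
  1 XOR 1 = 0
  0 XOR 1 = 1
  1 XOR 0 = 1
  1 XOR 1 = 0
  1 XOR 1 = 0
  1 XOR 1 = 0
  1 XOR 1 = 0
  0 XOR 1 = 1
  1 XOR 0 = 1
  1 XOR 1 = 0
  1 XOR 1 = 0
  1 XOR 1 = 0
  0 XOR 1 = 1
  0 XOR 0 = 0
  0 XOR 0 = 0
= 1011000011000100


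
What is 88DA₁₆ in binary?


Each hex digit → 4 binary bits:
  8 = 1000
  8 = 1000
  D = 1101
  A = 1010
Concatenate: 1000 1000 1101 1010
= 1000100011011010


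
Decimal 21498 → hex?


Divide by 16 repeatedly:
21498 ÷ 16 = 1343 remainder 10 (A)
1343 ÷ 16 = 83 remainder 15 (F)
83 ÷ 16 = 5 remainder 3 (3)
5 ÷ 16 = 0 remainder 5 (5)
Reading remainders bottom-up:
= 0x53FA


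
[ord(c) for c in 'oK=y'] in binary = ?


String: 'oK=y'  (4 characters)
Per-character ASCII lookup:
  'o': lowercase starts at 97: 'o' = 97 + 14 = 111 → 1101111
  'K': uppercase starts at 65: 'K' = 65 + 10 = 75 → 1001011
  '=': special character: '=' = 61 → 111101
  'y': lowercase starts at 97: 'y' = 97 + 24 = 121 → 1111001
= 1101111 1001011 111101 1111001


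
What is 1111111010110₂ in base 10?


Positional values:
Bit 1: 1 × 2^1 = 2
Bit 2: 1 × 2^2 = 4
Bit 4: 1 × 2^4 = 16
Bit 6: 1 × 2^6 = 64
Bit 7: 1 × 2^7 = 128
Bit 8: 1 × 2^8 = 256
Bit 9: 1 × 2^9 = 512
Bit 10: 1 × 2^10 = 1024
Bit 11: 1 × 2^11 = 2048
Bit 12: 1 × 2^12 = 4096
Sum = 2 + 4 + 16 + 64 + 128 + 256 + 512 + 1024 + 2048 + 4096
= 8150


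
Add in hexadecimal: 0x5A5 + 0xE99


Align and add column by column (LSB to MSB, each column mod 16 with carry):
  05A5
+ 0E99
  ----
  col 0: 5(5) + 9(9) + 0 (carry in) = 14 → E(14), carry out 0
  col 1: A(10) + 9(9) + 0 (carry in) = 19 → 3(3), carry out 1
  col 2: 5(5) + E(14) + 1 (carry in) = 20 → 4(4), carry out 1
  col 3: 0(0) + 0(0) + 1 (carry in) = 1 → 1(1), carry out 0
Reading digits MSB→LSB: 143E
Strip leading zeros: 143E
= 0x143E


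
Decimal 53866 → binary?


Divide by 2 repeatedly:
53866 ÷ 2 = 26933 remainder 0
26933 ÷ 2 = 13466 remainder 1
13466 ÷ 2 = 6733 remainder 0
6733 ÷ 2 = 3366 remainder 1
3366 ÷ 2 = 1683 remainder 0
1683 ÷ 2 = 841 remainder 1
841 ÷ 2 = 420 remainder 1
420 ÷ 2 = 210 remainder 0
210 ÷ 2 = 105 remainder 0
105 ÷ 2 = 52 remainder 1
52 ÷ 2 = 26 remainder 0
26 ÷ 2 = 13 remainder 0
13 ÷ 2 = 6 remainder 1
6 ÷ 2 = 3 remainder 0
3 ÷ 2 = 1 remainder 1
1 ÷ 2 = 0 remainder 1
Reading remainders bottom-up:
= 1101001001101010


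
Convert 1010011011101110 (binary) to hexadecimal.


Group into 4-bit nibbles: 1010011011101110
  1010 = A
  0110 = 6
  1110 = E
  1110 = E
= 0xA6EE


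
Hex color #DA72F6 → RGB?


Hex: #DA72F6
R = DA₁₆ = 218
G = 72₁₆ = 114
B = F6₁₆ = 246
= RGB(218, 114, 246)


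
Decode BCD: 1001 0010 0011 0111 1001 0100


Each 4-bit group → digit:
  1001 → 9
  0010 → 2
  0011 → 3
  0111 → 7
  1001 → 9
  0100 → 4
= 923794


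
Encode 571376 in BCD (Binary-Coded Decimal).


Each digit → 4-bit binary:
  5 → 0101
  7 → 0111
  1 → 0001
  3 → 0011
  7 → 0111
  6 → 0110
= 0101 0111 0001 0011 0111 0110


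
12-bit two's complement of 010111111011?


Original: 010111111011
Step 1 - Invert all bits: 101000000100
Step 2 - Add 1: 101000000100 + 1
= 101000000101 (represents -1531)


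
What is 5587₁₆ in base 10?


Positional values:
Position 0: 7 × 16^0 = 7 × 1 = 7
Position 1: 8 × 16^1 = 8 × 16 = 128
Position 2: 5 × 16^2 = 5 × 256 = 1280
Position 3: 5 × 16^3 = 5 × 4096 = 20480
Sum = 7 + 128 + 1280 + 20480
= 21895


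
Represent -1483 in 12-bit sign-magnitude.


Sign bit: 1 (negative)
Magnitude: 1483 = 10111001011
= 110111001011


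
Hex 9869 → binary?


Each hex digit → 4 binary bits:
  9 = 1001
  8 = 1000
  6 = 0110
  9 = 1001
Concatenate: 1001 1000 0110 1001
= 1001100001101001


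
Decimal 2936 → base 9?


Divide by 9 repeatedly:
2936 ÷ 9 = 326 remainder 2
326 ÷ 9 = 36 remainder 2
36 ÷ 9 = 4 remainder 0
4 ÷ 9 = 0 remainder 4
Reading remainders bottom-up:
= 4022
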